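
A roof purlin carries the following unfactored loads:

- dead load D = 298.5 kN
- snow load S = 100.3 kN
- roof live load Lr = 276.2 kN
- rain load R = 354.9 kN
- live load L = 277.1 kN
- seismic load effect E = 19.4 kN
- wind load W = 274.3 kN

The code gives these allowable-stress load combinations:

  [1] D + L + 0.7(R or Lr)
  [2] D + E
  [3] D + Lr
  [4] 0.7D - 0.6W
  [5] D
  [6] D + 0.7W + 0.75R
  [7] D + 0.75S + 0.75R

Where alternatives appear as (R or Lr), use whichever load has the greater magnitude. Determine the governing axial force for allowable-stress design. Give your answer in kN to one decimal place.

(R or Lr) → R = 354.9 kN.
[1] 1.0(298.5) + 1.0(277.1) + 0.7(354.9) = 824.0
[2] 1.0(298.5) + 1.0(19.4) = 317.9
[3] 1.0(298.5) + 1.0(276.2) = 574.7
[4] 0.7(298.5) - 0.6(274.3) = 44.4
[5] 1.0(298.5) = 298.5
[6] 1.0(298.5) + 0.7(274.3) + 0.75(354.9) = 756.7
[7] 1.0(298.5) + 0.75(100.3) + 0.75(354.9) = 639.9
Combination 1 governs: N = 824.0 kN.

824.0 kN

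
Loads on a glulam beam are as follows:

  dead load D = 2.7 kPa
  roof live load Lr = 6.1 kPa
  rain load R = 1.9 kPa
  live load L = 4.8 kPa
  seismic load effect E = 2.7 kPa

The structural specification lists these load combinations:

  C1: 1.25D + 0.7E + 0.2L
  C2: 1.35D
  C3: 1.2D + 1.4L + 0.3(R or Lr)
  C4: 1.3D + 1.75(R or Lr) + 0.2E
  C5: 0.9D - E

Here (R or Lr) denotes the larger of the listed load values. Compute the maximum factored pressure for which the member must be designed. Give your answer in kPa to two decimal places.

(R or Lr) → Lr = 6.1 kPa.
C1: 1.25(2.7) + 0.7(2.7) + 0.2(4.8) = 3.38 + 1.89 + 0.96 = 6.23
C2: 1.35(2.7) = 3.65
C3: 1.2(2.7) + 1.4(4.8) + 0.3(6.1) = 3.24 + 6.72 + 1.83 = 11.79
C4: 1.3(2.7) + 1.75(6.1) + 0.2(2.7) = 3.51 + 10.68 + 0.54 = 14.73
C5: 0.9(2.7) - 1.0(2.7) = 2.43 - 2.70 = -0.27
Maximum is from combination 4.

14.73 kPa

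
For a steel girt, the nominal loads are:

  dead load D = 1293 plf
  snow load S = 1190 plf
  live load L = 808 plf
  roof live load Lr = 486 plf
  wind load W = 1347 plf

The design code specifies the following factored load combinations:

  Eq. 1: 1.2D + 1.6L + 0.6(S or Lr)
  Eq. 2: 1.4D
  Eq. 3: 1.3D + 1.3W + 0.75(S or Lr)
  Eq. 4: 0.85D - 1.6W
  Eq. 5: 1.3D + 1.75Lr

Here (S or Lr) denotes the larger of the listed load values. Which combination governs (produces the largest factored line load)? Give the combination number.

Combination 3

(S or Lr) → S = 1190 plf.
Eq. 1: 1.2(1293) + 1.6(808) + 0.6(1190) = 1551.60 + 1292.80 + 714.00 = 3558.40
Eq. 2: 1.4(1293) = 1810.20
Eq. 3: 1.3(1293) + 1.3(1347) + 0.75(1190) = 1680.90 + 1751.10 + 892.50 = 4324.50
Eq. 4: 0.85(1293) - 1.6(1347) = 1099.05 - 2155.20 = -1056.15
Eq. 5: 1.3(1293) + 1.75(486) = 1680.90 + 850.50 = 2531.40
The largest value is 4324.50 plf from combination 3.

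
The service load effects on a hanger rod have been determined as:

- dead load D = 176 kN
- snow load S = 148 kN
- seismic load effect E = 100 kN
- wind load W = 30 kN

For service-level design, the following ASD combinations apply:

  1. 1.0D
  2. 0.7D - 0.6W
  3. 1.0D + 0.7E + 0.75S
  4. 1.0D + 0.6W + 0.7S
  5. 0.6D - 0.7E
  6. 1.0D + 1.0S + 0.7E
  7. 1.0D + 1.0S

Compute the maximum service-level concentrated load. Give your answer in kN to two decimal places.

394.00 kN

1. 1.0(176) = 176.00
2. 0.7(176) - 0.6(30) = 123.20 - 18.00 = 105.20
3. 1.0(176) + 0.7(100) + 0.75(148) = 176.00 + 70.00 + 111.00 = 357.00
4. 1.0(176) + 0.6(30) + 0.7(148) = 176.00 + 18.00 + 103.60 = 297.60
5. 0.6(176) - 0.7(100) = 105.60 - 70.00 = 35.60
6. 1.0(176) + 1.0(148) + 0.7(100) = 176.00 + 148.00 + 70.00 = 394.00
7. 1.0(176) + 1.0(148) = 176.00 + 148.00 = 324.00
Combination 6 governs: P = 394.00 kN.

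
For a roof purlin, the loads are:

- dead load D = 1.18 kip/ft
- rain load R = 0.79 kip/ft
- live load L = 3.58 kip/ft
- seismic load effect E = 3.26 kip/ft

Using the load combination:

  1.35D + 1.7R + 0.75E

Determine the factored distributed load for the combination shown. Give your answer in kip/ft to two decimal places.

5.38 kip/ft

1.35(1.18) + 1.7(0.79) + 0.75(3.26) = 1.59 + 1.34 + 2.45 = 5.38
w_u = 5.38 kip/ft.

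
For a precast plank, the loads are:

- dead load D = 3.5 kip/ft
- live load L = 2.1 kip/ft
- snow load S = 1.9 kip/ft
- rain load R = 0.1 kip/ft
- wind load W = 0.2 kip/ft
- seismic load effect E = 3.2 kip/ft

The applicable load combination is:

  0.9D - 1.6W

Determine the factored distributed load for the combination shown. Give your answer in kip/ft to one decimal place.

0.9(3.5) - 1.6(0.2) = 2.8
w_u = 2.8 kip/ft.

2.8 kip/ft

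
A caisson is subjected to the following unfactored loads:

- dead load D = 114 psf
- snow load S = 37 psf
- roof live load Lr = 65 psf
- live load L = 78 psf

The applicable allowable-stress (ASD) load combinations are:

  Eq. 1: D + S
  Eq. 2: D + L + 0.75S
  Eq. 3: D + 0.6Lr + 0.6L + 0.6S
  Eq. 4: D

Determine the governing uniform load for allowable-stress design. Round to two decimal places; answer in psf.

Eq. 1: 1.0(114) + 1.0(37) = 151.00
Eq. 2: 1.0(114) + 1.0(78) + 0.75(37) = 219.75
Eq. 3: 1.0(114) + 0.6(65) + 0.6(78) + 0.6(37) = 222.00
Eq. 4: 1.0(114) = 114.00
Maximum is from combination 3.

222.00 psf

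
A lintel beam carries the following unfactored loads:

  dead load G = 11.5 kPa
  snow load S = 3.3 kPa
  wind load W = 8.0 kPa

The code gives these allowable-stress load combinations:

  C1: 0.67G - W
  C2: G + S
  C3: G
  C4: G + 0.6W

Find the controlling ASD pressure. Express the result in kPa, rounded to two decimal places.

16.30 kPa

C1: 0.67(11.5) - 1.0(8.0) = -0.30
C2: 1.0(11.5) + 1.0(3.3) = 11.50 + 3.30 = 14.80
C3: 1.0(11.5) = 11.50
C4: 1.0(11.5) + 0.6(8.0) = 11.50 + 4.80 = 16.30
Maximum is from combination 4.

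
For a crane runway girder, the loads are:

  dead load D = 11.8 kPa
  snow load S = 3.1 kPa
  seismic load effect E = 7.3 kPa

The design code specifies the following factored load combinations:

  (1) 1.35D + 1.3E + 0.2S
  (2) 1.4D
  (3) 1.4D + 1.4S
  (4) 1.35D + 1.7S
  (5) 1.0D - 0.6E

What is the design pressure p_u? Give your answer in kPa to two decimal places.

(1) 1.35(11.8) + 1.3(7.3) + 0.2(3.1) = 15.93 + 9.49 + 0.62 = 26.04
(2) 1.4(11.8) = 16.52
(3) 1.4(11.8) + 1.4(3.1) = 16.52 + 4.34 = 20.86
(4) 1.35(11.8) + 1.7(3.1) = 15.93 + 5.27 = 21.20
(5) 1.0(11.8) - 0.6(7.3) = 11.80 - 4.38 = 7.42
Maximum is from combination 1.

26.04 kPa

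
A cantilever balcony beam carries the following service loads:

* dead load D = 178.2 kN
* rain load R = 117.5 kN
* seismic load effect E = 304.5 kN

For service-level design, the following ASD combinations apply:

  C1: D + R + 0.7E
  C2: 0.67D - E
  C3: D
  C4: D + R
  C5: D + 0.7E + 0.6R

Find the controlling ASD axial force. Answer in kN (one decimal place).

C1: 1.0(178.2) + 1.0(117.5) + 0.7(304.5) = 178.2 + 117.5 + 213.2 = 508.9
C2: 0.67(178.2) - 1.0(304.5) = 119.4 - 304.5 = -185.1
C3: 1.0(178.2) = 178.2
C4: 1.0(178.2) + 1.0(117.5) = 178.2 + 117.5 = 295.7
C5: 1.0(178.2) + 0.7(304.5) + 0.6(117.5) = 178.2 + 213.2 + 70.5 = 461.9
Maximum is from combination 1.

508.9 kN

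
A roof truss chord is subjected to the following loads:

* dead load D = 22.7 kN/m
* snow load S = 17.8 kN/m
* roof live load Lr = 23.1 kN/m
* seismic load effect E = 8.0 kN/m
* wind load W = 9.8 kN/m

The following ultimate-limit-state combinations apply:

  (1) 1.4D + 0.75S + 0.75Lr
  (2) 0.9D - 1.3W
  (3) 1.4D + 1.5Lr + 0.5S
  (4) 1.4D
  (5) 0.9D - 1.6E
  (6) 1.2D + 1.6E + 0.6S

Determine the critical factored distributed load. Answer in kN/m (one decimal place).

(1) 1.4(22.7) + 0.75(17.8) + 0.75(23.1) = 31.8 + 13.4 + 17.3 = 62.5
(2) 0.9(22.7) - 1.3(9.8) = 20.4 - 12.7 = 7.7
(3) 1.4(22.7) + 1.5(23.1) + 0.5(17.8) = 75.3
(4) 1.4(22.7) = 31.8
(5) 0.9(22.7) - 1.6(8.0) = 20.4 - 12.8 = 7.6
(6) 1.2(22.7) + 1.6(8.0) + 0.6(17.8) = 27.2 + 12.8 + 10.7 = 50.7
Maximum is from combination 3.

75.3 kN/m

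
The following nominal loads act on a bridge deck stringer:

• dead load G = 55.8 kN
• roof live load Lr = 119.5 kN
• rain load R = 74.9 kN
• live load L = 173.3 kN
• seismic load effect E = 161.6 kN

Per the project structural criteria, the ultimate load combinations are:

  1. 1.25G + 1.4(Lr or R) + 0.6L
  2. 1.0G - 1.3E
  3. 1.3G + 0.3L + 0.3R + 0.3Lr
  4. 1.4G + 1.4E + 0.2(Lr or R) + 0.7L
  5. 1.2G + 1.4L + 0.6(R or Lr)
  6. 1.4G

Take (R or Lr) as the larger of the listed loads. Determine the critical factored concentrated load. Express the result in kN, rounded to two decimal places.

(Lr or R) → Lr = 119.5 kN; (R or Lr) → Lr = 119.5 kN.
1. 1.25(55.8) + 1.4(119.5) + 0.6(173.3) = 69.75 + 167.30 + 103.98 = 341.03
2. 1.0(55.8) - 1.3(161.6) = 55.80 - 210.08 = -154.28
3. 1.3(55.8) + 0.3(173.3) + 0.3(74.9) + 0.3(119.5) = 72.54 + 51.99 + 22.47 + 35.85 = 182.85
4. 1.4(55.8) + 1.4(161.6) + 0.2(119.5) + 0.7(173.3) = 78.12 + 226.24 + 23.90 + 121.31 = 449.57
5. 1.2(55.8) + 1.4(173.3) + 0.6(119.5) = 66.96 + 242.62 + 71.70 = 381.28
6. 1.4(55.8) = 78.12
Combination 4 governs: P_u = 449.57 kN.

449.57 kN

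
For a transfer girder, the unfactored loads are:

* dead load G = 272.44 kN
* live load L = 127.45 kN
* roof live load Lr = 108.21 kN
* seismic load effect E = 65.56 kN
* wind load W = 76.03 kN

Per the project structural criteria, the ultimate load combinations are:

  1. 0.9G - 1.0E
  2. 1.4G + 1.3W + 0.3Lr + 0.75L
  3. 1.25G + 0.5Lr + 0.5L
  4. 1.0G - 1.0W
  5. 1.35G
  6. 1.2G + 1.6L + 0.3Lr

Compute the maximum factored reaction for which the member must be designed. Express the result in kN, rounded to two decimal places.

1. 0.9(272.44) - 1.0(65.56) = 245.20 - 65.56 = 179.64
2. 1.4(272.44) + 1.3(76.03) + 0.3(108.21) + 0.75(127.45) = 381.42 + 98.84 + 32.46 + 95.59 = 608.31
3. 1.25(272.44) + 0.5(108.21) + 0.5(127.45) = 458.38
4. 1.0(272.44) - 1.0(76.03) = 272.44 - 76.03 = 196.41
5. 1.35(272.44) = 367.79
6. 1.2(272.44) + 1.6(127.45) + 0.3(108.21) = 326.93 + 203.92 + 32.46 = 563.31
The controlling combination is 2, giving 608.31 kN.

608.31 kN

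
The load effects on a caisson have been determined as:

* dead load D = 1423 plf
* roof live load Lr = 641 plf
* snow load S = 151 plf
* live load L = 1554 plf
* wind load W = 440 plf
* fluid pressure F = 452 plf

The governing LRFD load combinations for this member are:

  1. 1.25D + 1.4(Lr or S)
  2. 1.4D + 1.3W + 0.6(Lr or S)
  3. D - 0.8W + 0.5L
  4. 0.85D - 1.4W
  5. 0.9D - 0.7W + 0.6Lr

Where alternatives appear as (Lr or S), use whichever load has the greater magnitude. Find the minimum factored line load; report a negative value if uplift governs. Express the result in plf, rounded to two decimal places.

593.55 plf

(Lr or S) → Lr = 641 plf.
1. 1.25(1423) + 1.4(641) = 1778.75 + 897.40 = 2676.15
2. 1.4(1423) + 1.3(440) + 0.6(641) = 1992.20 + 572.00 + 384.60 = 2948.80
3. 1.0(1423) - 0.8(440) + 0.5(1554) = 1423.00 - 352.00 + 777.00 = 1848.00
4. 0.85(1423) - 1.4(440) = 1209.55 - 616.00 = 593.55
5. 0.9(1423) - 0.7(440) + 0.6(641) = 1280.70 - 308.00 + 384.60 = 1357.30
Combination 4 gives the minimum: 593.55 plf.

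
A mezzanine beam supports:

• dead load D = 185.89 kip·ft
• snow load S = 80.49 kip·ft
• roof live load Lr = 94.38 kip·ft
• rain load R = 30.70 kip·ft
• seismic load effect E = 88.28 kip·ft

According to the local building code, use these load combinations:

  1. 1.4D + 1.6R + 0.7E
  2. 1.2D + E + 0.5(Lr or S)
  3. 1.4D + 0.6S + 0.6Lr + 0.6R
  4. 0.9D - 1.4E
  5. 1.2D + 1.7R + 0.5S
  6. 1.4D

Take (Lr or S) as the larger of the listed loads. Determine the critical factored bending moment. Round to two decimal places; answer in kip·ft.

(Lr or S) → Lr = 94.38 kip·ft.
1. 1.4(185.89) + 1.6(30.70) + 0.7(88.28) = 371.16
2. 1.2(185.89) + 1.0(88.28) + 0.5(94.38) = 223.07 + 88.28 + 47.19 = 358.54
3. 1.4(185.89) + 0.6(80.49) + 0.6(94.38) + 0.6(30.70) = 260.25 + 48.29 + 56.63 + 18.42 = 383.59
4. 0.9(185.89) - 1.4(88.28) = 167.30 - 123.59 = 43.71
5. 1.2(185.89) + 1.7(30.70) + 0.5(80.49) = 315.50
6. 1.4(185.89) = 260.25
The controlling combination is 3, giving 383.59 kip·ft.

383.59 kip·ft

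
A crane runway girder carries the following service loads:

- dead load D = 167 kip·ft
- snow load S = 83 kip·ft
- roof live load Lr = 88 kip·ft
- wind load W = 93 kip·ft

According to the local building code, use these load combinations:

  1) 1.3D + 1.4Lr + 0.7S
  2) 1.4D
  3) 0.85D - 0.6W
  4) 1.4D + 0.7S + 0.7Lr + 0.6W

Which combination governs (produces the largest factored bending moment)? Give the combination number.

Combination 4

1) 1.3(167) + 1.4(88) + 0.7(83) = 217.1 + 123.2 + 58.1 = 398.4
2) 1.4(167) = 233.8
3) 0.85(167) - 0.6(93) = 142.0 - 55.8 = 86.2
4) 1.4(167) + 0.7(83) + 0.7(88) + 0.6(93) = 233.8 + 58.1 + 61.6 + 55.8 = 409.3
The largest value is 409.3 kip·ft from combination 4.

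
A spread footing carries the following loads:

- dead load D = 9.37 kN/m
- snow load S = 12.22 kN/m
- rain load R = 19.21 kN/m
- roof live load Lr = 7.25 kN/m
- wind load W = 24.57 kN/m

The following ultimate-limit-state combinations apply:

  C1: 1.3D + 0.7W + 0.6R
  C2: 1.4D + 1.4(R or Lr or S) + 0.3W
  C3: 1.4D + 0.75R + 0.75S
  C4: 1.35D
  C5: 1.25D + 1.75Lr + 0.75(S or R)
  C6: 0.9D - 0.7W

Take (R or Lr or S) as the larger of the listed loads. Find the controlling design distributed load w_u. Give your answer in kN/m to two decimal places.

47.38 kN/m

(R or Lr or S) → R = 19.21 kN/m; (S or R) → R = 19.21 kN/m.
C1: 1.3(9.37) + 0.7(24.57) + 0.6(19.21) = 12.18 + 17.20 + 11.53 = 40.91
C2: 1.4(9.37) + 1.4(19.21) + 0.3(24.57) = 13.12 + 26.89 + 7.37 = 47.38
C3: 1.4(9.37) + 0.75(19.21) + 0.75(12.22) = 36.69
C4: 1.35(9.37) = 12.65
C5: 1.25(9.37) + 1.75(7.25) + 0.75(19.21) = 11.71 + 12.69 + 14.41 = 38.81
C6: 0.9(9.37) - 0.7(24.57) = 8.43 - 17.20 = -8.77
Maximum is from combination 2.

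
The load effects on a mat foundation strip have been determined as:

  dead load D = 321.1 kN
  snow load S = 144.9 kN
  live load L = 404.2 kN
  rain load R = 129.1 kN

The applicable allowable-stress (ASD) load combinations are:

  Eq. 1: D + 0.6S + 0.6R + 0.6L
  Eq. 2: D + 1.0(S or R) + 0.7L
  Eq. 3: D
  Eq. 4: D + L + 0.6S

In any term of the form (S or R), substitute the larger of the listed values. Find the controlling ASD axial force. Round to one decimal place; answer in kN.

812.2 kN

(S or R) → S = 144.9 kN.
Eq. 1: 1.0(321.1) + 0.6(144.9) + 0.6(129.1) + 0.6(404.2) = 321.1 + 86.9 + 77.5 + 242.5 = 728.0
Eq. 2: 1.0(321.1) + 1.0(144.9) + 0.7(404.2) = 321.1 + 144.9 + 282.9 = 748.9
Eq. 3: 1.0(321.1) = 321.1
Eq. 4: 1.0(321.1) + 1.0(404.2) + 0.6(144.9) = 321.1 + 404.2 + 86.9 = 812.2
The controlling combination is 4, giving 812.2 kN.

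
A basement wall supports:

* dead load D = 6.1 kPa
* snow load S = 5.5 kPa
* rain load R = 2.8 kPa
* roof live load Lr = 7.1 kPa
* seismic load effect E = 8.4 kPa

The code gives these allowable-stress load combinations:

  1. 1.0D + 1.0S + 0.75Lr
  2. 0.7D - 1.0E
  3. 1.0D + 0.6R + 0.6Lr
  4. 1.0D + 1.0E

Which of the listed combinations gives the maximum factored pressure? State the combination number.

Combination 1

1. 1.0(6.1) + 1.0(5.5) + 0.75(7.1) = 16.9
2. 0.7(6.1) - 1.0(8.4) = -4.1
3. 1.0(6.1) + 0.6(2.8) + 0.6(7.1) = 12.0
4. 1.0(6.1) + 1.0(8.4) = 14.5
The largest value is 16.9 kPa from combination 1.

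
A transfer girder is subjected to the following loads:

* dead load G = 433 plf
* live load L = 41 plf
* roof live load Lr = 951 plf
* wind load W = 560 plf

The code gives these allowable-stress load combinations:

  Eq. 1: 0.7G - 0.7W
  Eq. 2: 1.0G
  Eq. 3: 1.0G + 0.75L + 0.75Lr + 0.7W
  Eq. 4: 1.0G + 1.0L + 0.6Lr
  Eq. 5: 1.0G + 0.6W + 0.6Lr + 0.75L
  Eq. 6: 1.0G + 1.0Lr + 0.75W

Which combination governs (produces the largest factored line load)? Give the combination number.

Combination 6

Eq. 1: 0.7(433) - 0.7(560) = 303.10 - 392.00 = -88.90
Eq. 2: 1.0(433) = 433.00
Eq. 3: 1.0(433) + 0.75(41) + 0.75(951) + 0.7(560) = 433.00 + 30.75 + 713.25 + 392.00 = 1569.00
Eq. 4: 1.0(433) + 1.0(41) + 0.6(951) = 433.00 + 41.00 + 570.60 = 1044.60
Eq. 5: 1.0(433) + 0.6(560) + 0.6(951) + 0.75(41) = 433.00 + 336.00 + 570.60 + 30.75 = 1370.35
Eq. 6: 1.0(433) + 1.0(951) + 0.75(560) = 433.00 + 951.00 + 420.00 = 1804.00
The largest value is 1804.00 plf from combination 6.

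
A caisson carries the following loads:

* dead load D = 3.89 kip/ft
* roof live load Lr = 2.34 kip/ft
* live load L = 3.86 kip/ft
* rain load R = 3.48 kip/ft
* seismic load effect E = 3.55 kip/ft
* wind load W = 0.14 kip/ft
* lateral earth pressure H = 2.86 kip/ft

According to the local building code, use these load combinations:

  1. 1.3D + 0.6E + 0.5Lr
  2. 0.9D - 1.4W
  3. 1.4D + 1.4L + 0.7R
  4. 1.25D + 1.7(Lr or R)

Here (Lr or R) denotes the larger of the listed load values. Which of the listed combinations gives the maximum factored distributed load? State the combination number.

(Lr or R) → R = 3.48 kip/ft.
1. 1.3(3.89) + 0.6(3.55) + 0.5(2.34) = 5.06 + 2.13 + 1.17 = 8.36
2. 0.9(3.89) - 1.4(0.14) = 3.31
3. 1.4(3.89) + 1.4(3.86) + 0.7(3.48) = 5.45 + 5.40 + 2.44 = 13.29
4. 1.25(3.89) + 1.7(3.48) = 4.86 + 5.92 = 10.78
The largest value is 13.29 kip/ft from combination 3.

Combination 3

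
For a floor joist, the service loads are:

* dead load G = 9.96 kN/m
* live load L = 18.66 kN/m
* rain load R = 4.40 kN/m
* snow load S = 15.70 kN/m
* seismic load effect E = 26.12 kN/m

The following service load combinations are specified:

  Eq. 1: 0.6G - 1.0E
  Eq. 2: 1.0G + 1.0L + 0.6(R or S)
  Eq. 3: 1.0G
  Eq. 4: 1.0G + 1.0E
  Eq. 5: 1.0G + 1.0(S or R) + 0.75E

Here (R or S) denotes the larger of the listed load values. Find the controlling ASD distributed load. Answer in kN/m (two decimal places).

(R or S) → S = 15.70 kN/m; (S or R) → S = 15.70 kN/m.
Eq. 1: 0.6(9.96) - 1.0(26.12) = 5.98 - 26.12 = -20.14
Eq. 2: 1.0(9.96) + 1.0(18.66) + 0.6(15.70) = 9.96 + 18.66 + 9.42 = 38.04
Eq. 3: 1.0(9.96) = 9.96
Eq. 4: 1.0(9.96) + 1.0(26.12) = 9.96 + 26.12 = 36.08
Eq. 5: 1.0(9.96) + 1.0(15.70) + 0.75(26.12) = 9.96 + 15.70 + 19.59 = 45.25
Combination 5 governs: w = 45.25 kN/m.

45.25 kN/m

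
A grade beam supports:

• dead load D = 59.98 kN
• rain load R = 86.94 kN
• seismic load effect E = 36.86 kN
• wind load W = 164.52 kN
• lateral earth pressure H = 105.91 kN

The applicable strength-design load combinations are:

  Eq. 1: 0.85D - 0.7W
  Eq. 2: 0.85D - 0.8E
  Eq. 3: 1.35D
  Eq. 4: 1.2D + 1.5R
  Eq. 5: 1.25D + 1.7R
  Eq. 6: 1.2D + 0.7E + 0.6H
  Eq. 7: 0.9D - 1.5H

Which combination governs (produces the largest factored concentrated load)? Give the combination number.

Combination 5

Eq. 1: 0.85(59.98) - 0.7(164.52) = 50.98 - 115.16 = -64.18
Eq. 2: 0.85(59.98) - 0.8(36.86) = 21.50
Eq. 3: 1.35(59.98) = 80.97
Eq. 4: 1.2(59.98) + 1.5(86.94) = 71.98 + 130.41 = 202.39
Eq. 5: 1.25(59.98) + 1.7(86.94) = 222.77
Eq. 6: 1.2(59.98) + 0.7(36.86) + 0.6(105.91) = 161.32
Eq. 7: 0.9(59.98) - 1.5(105.91) = -104.88
The largest value is 222.77 kN from combination 5.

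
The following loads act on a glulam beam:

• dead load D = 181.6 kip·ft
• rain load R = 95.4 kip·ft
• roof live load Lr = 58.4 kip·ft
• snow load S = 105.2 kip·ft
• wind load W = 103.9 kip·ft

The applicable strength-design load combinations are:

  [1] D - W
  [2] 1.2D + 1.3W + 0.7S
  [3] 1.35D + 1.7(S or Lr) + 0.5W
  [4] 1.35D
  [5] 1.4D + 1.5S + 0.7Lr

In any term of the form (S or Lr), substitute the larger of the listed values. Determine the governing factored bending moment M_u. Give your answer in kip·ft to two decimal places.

475.95 kip·ft

(S or Lr) → S = 105.2 kip·ft.
[1] 1.0(181.6) - 1.0(103.9) = 181.60 - 103.90 = 77.70
[2] 1.2(181.6) + 1.3(103.9) + 0.7(105.2) = 217.92 + 135.07 + 73.64 = 426.63
[3] 1.35(181.6) + 1.7(105.2) + 0.5(103.9) = 245.16 + 178.84 + 51.95 = 475.95
[4] 1.35(181.6) = 245.16
[5] 1.4(181.6) + 1.5(105.2) + 0.7(58.4) = 254.24 + 157.80 + 40.88 = 452.92
Combination 3 governs: M_u = 475.95 kip·ft.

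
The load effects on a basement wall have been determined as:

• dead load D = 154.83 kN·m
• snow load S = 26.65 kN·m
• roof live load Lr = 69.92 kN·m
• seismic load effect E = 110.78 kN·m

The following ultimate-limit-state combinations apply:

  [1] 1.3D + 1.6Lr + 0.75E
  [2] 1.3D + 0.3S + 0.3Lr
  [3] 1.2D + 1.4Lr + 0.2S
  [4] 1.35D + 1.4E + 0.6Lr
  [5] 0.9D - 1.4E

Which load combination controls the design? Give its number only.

[1] 1.3(154.83) + 1.6(69.92) + 0.75(110.78) = 396.24
[2] 1.3(154.83) + 0.3(26.65) + 0.3(69.92) = 230.25
[3] 1.2(154.83) + 1.4(69.92) + 0.2(26.65) = 289.01
[4] 1.35(154.83) + 1.4(110.78) + 0.6(69.92) = 406.06
[5] 0.9(154.83) - 1.4(110.78) = -15.75
The largest value is 406.06 kN·m from combination 4.

Combination 4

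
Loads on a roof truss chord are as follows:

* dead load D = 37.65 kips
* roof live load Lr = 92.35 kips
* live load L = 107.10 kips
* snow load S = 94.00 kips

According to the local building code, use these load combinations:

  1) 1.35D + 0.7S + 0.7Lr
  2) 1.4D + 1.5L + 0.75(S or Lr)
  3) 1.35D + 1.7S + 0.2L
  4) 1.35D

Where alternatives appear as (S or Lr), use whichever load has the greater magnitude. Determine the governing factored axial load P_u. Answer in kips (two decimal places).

(S or Lr) → S = 94.00 kips.
1) 1.35(37.65) + 0.7(94.00) + 0.7(92.35) = 181.27
2) 1.4(37.65) + 1.5(107.10) + 0.75(94.00) = 52.71 + 160.65 + 70.50 = 283.86
3) 1.35(37.65) + 1.7(94.00) + 0.2(107.10) = 50.83 + 159.80 + 21.42 = 232.05
4) 1.35(37.65) = 50.83
Combination 2 governs: P_u = 283.86 kips.

283.86 kips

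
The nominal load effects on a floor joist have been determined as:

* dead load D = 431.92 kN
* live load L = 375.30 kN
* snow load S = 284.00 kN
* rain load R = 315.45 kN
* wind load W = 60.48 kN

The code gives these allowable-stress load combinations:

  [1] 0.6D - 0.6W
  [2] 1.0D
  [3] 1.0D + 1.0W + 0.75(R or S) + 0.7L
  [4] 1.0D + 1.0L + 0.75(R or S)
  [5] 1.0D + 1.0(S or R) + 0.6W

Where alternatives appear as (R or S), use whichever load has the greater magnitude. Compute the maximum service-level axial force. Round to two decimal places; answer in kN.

(R or S) → R = 315.45 kN; (S or R) → R = 315.45 kN.
[1] 0.6(431.92) - 0.6(60.48) = 259.15 - 36.29 = 222.86
[2] 1.0(431.92) = 431.92
[3] 1.0(431.92) + 1.0(60.48) + 0.75(315.45) + 0.7(375.30) = 431.92 + 60.48 + 236.59 + 262.71 = 991.70
[4] 1.0(431.92) + 1.0(375.30) + 0.75(315.45) = 431.92 + 375.30 + 236.59 = 1043.81
[5] 1.0(431.92) + 1.0(315.45) + 0.6(60.48) = 431.92 + 315.45 + 36.29 = 783.66
Combination 4 governs: N = 1043.81 kN.

1043.81 kN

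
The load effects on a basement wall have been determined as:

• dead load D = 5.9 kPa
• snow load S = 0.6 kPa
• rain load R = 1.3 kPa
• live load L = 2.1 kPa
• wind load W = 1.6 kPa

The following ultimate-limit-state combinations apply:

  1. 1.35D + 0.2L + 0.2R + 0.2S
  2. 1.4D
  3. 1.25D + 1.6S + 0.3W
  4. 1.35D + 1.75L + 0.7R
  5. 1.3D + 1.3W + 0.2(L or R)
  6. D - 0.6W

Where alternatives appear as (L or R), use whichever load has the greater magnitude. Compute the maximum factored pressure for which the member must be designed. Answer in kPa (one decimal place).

(L or R) → L = 2.1 kPa.
1. 1.35(5.9) + 0.2(2.1) + 0.2(1.3) + 0.2(0.6) = 8.8
2. 1.4(5.9) = 8.3
3. 1.25(5.9) + 1.6(0.6) + 0.3(1.6) = 8.8
4. 1.35(5.9) + 1.75(2.1) + 0.7(1.3) = 12.6
5. 1.3(5.9) + 1.3(1.6) + 0.2(2.1) = 10.2
6. 1.0(5.9) - 0.6(1.6) = 4.9
Combination 4 governs: p_u = 12.6 kPa.

12.6 kPa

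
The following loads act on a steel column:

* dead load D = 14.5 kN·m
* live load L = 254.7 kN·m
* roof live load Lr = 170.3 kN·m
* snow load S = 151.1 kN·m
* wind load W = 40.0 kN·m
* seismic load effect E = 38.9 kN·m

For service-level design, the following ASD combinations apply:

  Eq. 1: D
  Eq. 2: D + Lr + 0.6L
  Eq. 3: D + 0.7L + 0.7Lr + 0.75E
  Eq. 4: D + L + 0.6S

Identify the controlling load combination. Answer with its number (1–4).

Eq. 1: 1.0(14.5) = 14.5
Eq. 2: 1.0(14.5) + 1.0(170.3) + 0.6(254.7) = 337.6
Eq. 3: 1.0(14.5) + 0.7(254.7) + 0.7(170.3) + 0.75(38.9) = 341.2
Eq. 4: 1.0(14.5) + 1.0(254.7) + 0.6(151.1) = 359.9
The largest value is 359.9 kN·m from combination 4.

Combination 4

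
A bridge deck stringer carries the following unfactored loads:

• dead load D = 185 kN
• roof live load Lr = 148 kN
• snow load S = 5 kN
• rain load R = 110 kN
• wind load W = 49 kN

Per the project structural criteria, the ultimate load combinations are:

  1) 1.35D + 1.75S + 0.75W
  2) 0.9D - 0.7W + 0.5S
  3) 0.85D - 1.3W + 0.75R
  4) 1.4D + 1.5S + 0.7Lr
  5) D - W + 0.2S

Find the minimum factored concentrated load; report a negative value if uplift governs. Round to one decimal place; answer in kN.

1) 1.35(185) + 1.75(5) + 0.75(49) = 295.3
2) 0.9(185) - 0.7(49) + 0.5(5) = 166.5 - 34.3 + 2.5 = 134.7
3) 0.85(185) - 1.3(49) + 0.75(110) = 157.3 - 63.7 + 82.5 = 176.1
4) 1.4(185) + 1.5(5) + 0.7(148) = 259.0 + 7.5 + 103.6 = 370.1
5) 1.0(185) - 1.0(49) + 0.2(5) = 185.0 - 49.0 + 1.0 = 137.0
Combination 2 gives the minimum: 134.7 kN.

134.7 kN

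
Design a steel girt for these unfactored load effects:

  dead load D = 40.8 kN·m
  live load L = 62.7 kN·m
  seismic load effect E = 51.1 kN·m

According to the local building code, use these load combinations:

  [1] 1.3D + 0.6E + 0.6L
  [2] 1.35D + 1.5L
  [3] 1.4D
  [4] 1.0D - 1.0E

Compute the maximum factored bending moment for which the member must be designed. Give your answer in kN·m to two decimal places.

149.13 kN·m

[1] 1.3(40.8) + 0.6(51.1) + 0.6(62.7) = 121.32
[2] 1.35(40.8) + 1.5(62.7) = 149.13
[3] 1.4(40.8) = 57.12
[4] 1.0(40.8) - 1.0(51.1) = -10.30
Maximum is from combination 2.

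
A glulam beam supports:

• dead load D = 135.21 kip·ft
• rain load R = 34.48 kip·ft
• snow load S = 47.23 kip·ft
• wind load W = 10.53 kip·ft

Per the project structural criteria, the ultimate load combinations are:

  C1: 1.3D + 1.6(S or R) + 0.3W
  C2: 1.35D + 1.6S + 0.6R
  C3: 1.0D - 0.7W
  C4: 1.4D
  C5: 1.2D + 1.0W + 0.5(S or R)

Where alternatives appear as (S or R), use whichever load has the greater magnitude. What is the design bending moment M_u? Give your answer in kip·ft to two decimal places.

(S or R) → S = 47.23 kip·ft.
C1: 1.3(135.21) + 1.6(47.23) + 0.3(10.53) = 175.77 + 75.57 + 3.16 = 254.50
C2: 1.35(135.21) + 1.6(47.23) + 0.6(34.48) = 182.53 + 75.57 + 20.69 = 278.79
C3: 1.0(135.21) - 0.7(10.53) = 135.21 - 7.37 = 127.84
C4: 1.4(135.21) = 189.29
C5: 1.2(135.21) + 1.0(10.53) + 0.5(47.23) = 162.25 + 10.53 + 23.62 = 196.40
Maximum is from combination 2.

278.79 kip·ft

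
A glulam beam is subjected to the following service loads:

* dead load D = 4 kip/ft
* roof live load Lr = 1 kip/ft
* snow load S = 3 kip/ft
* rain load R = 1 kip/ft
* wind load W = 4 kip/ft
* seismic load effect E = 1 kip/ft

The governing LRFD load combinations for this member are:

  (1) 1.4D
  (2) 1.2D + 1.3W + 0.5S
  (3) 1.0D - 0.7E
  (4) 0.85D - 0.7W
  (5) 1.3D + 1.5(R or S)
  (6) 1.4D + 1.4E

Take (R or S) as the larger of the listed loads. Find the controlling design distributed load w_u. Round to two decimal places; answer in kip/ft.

(R or S) → S = 3 kip/ft.
(1) 1.4(4) = 5.60
(2) 1.2(4) + 1.3(4) + 0.5(3) = 4.80 + 5.20 + 1.50 = 11.50
(3) 1.0(4) - 0.7(1) = 4.00 - 0.70 = 3.30
(4) 0.85(4) - 0.7(4) = 3.40 - 2.80 = 0.60
(5) 1.3(4) + 1.5(3) = 5.20 + 4.50 = 9.70
(6) 1.4(4) + 1.4(1) = 5.60 + 1.40 = 7.00
Combination 2 governs: w_u = 11.50 kip/ft.

11.50 kip/ft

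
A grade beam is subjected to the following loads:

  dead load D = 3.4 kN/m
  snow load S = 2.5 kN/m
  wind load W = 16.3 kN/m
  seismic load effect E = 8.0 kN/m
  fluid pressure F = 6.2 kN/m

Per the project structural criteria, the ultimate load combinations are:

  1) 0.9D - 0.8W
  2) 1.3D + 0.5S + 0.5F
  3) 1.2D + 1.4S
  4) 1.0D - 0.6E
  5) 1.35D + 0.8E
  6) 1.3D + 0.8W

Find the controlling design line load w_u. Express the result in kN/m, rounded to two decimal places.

1) 0.9(3.4) - 0.8(16.3) = 3.06 - 13.04 = -9.98
2) 1.3(3.4) + 0.5(2.5) + 0.5(6.2) = 4.42 + 1.25 + 3.10 = 8.77
3) 1.2(3.4) + 1.4(2.5) = 4.08 + 3.50 = 7.58
4) 1.0(3.4) - 0.6(8.0) = 3.40 - 4.80 = -1.40
5) 1.35(3.4) + 0.8(8.0) = 4.59 + 6.40 = 10.99
6) 1.3(3.4) + 0.8(16.3) = 4.42 + 13.04 = 17.46
Maximum is from combination 6.

17.46 kN/m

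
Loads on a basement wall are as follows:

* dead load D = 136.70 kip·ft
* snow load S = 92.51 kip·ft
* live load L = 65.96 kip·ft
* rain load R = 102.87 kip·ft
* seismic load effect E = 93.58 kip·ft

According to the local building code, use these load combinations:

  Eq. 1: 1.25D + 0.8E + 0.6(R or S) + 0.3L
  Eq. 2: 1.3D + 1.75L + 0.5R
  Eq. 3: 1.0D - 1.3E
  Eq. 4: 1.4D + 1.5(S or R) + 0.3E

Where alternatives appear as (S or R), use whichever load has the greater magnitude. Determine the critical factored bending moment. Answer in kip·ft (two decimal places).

373.76 kip·ft

(R or S) → R = 102.87 kip·ft; (S or R) → R = 102.87 kip·ft.
Eq. 1: 1.25(136.70) + 0.8(93.58) + 0.6(102.87) + 0.3(65.96) = 170.88 + 74.86 + 61.72 + 19.79 = 327.25
Eq. 2: 1.3(136.70) + 1.75(65.96) + 0.5(102.87) = 177.71 + 115.43 + 51.44 = 344.58
Eq. 3: 1.0(136.70) - 1.3(93.58) = 136.70 - 121.65 = 15.05
Eq. 4: 1.4(136.70) + 1.5(102.87) + 0.3(93.58) = 191.38 + 154.31 + 28.07 = 373.76
Combination 4 governs: M_u = 373.76 kip·ft.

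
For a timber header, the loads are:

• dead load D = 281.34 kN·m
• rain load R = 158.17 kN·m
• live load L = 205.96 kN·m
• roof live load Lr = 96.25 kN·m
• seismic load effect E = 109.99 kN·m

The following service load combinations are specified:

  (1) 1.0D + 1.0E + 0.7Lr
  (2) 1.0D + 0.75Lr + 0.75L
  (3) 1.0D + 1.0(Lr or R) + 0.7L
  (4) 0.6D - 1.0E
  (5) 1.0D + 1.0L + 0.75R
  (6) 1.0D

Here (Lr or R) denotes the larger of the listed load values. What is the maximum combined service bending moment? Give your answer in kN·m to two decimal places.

(Lr or R) → R = 158.17 kN·m.
(1) 1.0(281.34) + 1.0(109.99) + 0.7(96.25) = 281.34 + 109.99 + 67.38 = 458.71
(2) 1.0(281.34) + 0.75(96.25) + 0.75(205.96) = 281.34 + 72.19 + 154.47 = 508.00
(3) 1.0(281.34) + 1.0(158.17) + 0.7(205.96) = 281.34 + 158.17 + 144.17 = 583.68
(4) 0.6(281.34) - 1.0(109.99) = 168.80 - 109.99 = 58.81
(5) 1.0(281.34) + 1.0(205.96) + 0.75(158.17) = 281.34 + 205.96 + 118.63 = 605.93
(6) 1.0(281.34) = 281.34
Combination 5 governs: M = 605.93 kN·m.

605.93 kN·m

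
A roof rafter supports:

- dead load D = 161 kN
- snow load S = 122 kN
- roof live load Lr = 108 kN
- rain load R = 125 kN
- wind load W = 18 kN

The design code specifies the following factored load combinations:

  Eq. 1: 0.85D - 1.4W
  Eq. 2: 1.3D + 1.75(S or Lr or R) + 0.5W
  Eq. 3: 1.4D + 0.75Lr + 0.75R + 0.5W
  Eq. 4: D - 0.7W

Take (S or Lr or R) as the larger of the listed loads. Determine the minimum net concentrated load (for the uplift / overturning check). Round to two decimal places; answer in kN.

111.65 kN

(S or Lr or R) → R = 125 kN.
Eq. 1: 0.85(161) - 1.4(18) = 136.85 - 25.20 = 111.65
Eq. 2: 1.3(161) + 1.75(125) + 0.5(18) = 209.30 + 218.75 + 9.00 = 437.05
Eq. 3: 1.4(161) + 0.75(108) + 0.75(125) + 0.5(18) = 225.40 + 81.00 + 93.75 + 9.00 = 409.15
Eq. 4: 1.0(161) - 0.7(18) = 161.00 - 12.60 = 148.40
Combination 1 gives the minimum: 111.65 kN.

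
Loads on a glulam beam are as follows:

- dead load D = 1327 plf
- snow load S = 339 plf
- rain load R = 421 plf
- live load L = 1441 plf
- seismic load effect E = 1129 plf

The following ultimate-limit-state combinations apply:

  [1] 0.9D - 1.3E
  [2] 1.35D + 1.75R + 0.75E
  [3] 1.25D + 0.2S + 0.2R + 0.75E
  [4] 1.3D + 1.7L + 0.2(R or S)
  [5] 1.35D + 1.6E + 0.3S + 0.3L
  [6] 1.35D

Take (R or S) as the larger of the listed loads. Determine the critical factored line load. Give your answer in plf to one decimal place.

(R or S) → R = 421 plf.
[1] 0.9(1327) - 1.3(1129) = -273.4
[2] 1.35(1327) + 1.75(421) + 0.75(1129) = 3375.0
[3] 1.25(1327) + 0.2(339) + 0.2(421) + 0.75(1129) = 2657.5
[4] 1.3(1327) + 1.7(1441) + 0.2(421) = 4259.0
[5] 1.35(1327) + 1.6(1129) + 0.3(339) + 0.3(1441) = 4131.9
[6] 1.35(1327) = 1791.5
Maximum is from combination 4.

4259.0 plf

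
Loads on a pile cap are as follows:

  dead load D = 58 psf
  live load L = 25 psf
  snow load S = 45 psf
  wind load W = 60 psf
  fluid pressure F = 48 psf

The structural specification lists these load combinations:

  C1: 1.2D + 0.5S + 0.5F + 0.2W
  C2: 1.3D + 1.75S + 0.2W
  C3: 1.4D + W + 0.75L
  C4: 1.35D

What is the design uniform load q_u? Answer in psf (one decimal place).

166.2 psf

C1: 1.2(58) + 0.5(45) + 0.5(48) + 0.2(60) = 128.1
C2: 1.3(58) + 1.75(45) + 0.2(60) = 166.2
C3: 1.4(58) + 1.0(60) + 0.75(25) = 160.0
C4: 1.35(58) = 78.3
The controlling combination is 2, giving 166.2 psf.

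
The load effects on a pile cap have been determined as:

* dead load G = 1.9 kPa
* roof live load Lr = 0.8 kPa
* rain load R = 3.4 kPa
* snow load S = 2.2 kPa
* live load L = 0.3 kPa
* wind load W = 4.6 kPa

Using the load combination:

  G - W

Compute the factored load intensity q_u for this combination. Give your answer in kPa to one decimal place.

1.0(1.9) - 1.0(4.6) = 1.9 - 4.6 = -2.7
q_u = -2.7 kPa.

-2.7 kPa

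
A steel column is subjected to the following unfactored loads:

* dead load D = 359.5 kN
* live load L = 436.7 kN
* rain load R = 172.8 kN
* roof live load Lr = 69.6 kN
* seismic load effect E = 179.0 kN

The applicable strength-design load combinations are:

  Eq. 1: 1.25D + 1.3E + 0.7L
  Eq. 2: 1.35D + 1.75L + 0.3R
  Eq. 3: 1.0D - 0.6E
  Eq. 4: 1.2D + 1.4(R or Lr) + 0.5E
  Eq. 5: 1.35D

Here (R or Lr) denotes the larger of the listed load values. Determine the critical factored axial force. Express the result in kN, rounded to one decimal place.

1301.4 kN

(R or Lr) → R = 172.8 kN.
Eq. 1: 1.25(359.5) + 1.3(179.0) + 0.7(436.7) = 987.8
Eq. 2: 1.35(359.5) + 1.75(436.7) + 0.3(172.8) = 1301.4
Eq. 3: 1.0(359.5) - 0.6(179.0) = 252.1
Eq. 4: 1.2(359.5) + 1.4(172.8) + 0.5(179.0) = 762.8
Eq. 5: 1.35(359.5) = 485.3
Maximum is from combination 2.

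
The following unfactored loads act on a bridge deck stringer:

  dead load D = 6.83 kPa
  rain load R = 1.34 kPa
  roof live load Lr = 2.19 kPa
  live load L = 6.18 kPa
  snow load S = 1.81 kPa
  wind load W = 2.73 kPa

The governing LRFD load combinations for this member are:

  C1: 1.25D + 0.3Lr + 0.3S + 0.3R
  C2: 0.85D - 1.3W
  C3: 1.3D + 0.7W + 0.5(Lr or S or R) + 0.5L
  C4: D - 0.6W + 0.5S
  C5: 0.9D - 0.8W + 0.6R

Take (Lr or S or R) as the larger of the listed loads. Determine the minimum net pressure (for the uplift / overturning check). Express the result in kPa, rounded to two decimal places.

(Lr or S or R) → Lr = 2.19 kPa.
C1: 1.25(6.83) + 0.3(2.19) + 0.3(1.81) + 0.3(1.34) = 10.14
C2: 0.85(6.83) - 1.3(2.73) = 2.26
C3: 1.3(6.83) + 0.7(2.73) + 0.5(2.19) + 0.5(6.18) = 14.98
C4: 1.0(6.83) - 0.6(2.73) + 0.5(1.81) = 6.10
C5: 0.9(6.83) - 0.8(2.73) + 0.6(1.34) = 4.77
Combination 2 gives the minimum: 2.26 kPa.

2.26 kPa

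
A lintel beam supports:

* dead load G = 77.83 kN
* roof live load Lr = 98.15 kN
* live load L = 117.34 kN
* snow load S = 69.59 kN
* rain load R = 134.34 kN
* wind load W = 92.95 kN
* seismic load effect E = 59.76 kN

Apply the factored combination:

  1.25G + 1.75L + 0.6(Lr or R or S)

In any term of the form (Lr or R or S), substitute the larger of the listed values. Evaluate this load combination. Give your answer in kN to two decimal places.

383.24 kN

(Lr or R or S) → R = 134.34 kN.
1.25(77.83) + 1.75(117.34) + 0.6(134.34) = 97.29 + 205.35 + 80.60 = 383.24
P_u = 383.24 kN.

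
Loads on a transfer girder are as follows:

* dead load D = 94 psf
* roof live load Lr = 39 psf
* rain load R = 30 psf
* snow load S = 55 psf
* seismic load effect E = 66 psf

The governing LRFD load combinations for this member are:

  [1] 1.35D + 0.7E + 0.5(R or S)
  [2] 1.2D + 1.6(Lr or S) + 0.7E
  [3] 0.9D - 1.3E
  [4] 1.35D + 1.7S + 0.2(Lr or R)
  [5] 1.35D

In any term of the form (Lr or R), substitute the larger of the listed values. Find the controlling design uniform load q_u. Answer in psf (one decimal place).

(R or S) → S = 55 psf; (Lr or S) → S = 55 psf; (Lr or R) → Lr = 39 psf.
[1] 1.35(94) + 0.7(66) + 0.5(55) = 200.6
[2] 1.2(94) + 1.6(55) + 0.7(66) = 247.0
[3] 0.9(94) - 1.3(66) = -1.2
[4] 1.35(94) + 1.7(55) + 0.2(39) = 228.2
[5] 1.35(94) = 126.9
The controlling combination is 2, giving 247.0 psf.

247.0 psf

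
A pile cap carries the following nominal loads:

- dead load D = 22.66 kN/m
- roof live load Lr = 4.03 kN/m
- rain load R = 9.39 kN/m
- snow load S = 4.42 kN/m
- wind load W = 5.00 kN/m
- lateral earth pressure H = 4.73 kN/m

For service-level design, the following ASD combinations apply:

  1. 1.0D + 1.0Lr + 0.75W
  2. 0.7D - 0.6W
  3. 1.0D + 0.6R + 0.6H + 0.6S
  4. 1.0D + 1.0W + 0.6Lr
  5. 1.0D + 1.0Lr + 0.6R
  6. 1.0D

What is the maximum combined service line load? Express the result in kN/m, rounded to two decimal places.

33.78 kN/m

1. 1.0(22.66) + 1.0(4.03) + 0.75(5.00) = 22.66 + 4.03 + 3.75 = 30.44
2. 0.7(22.66) - 0.6(5.00) = 15.86 - 3.00 = 12.86
3. 1.0(22.66) + 0.6(9.39) + 0.6(4.73) + 0.6(4.42) = 22.66 + 5.63 + 2.84 + 2.65 = 33.78
4. 1.0(22.66) + 1.0(5.00) + 0.6(4.03) = 22.66 + 5.00 + 2.42 = 30.08
5. 1.0(22.66) + 1.0(4.03) + 0.6(9.39) = 22.66 + 4.03 + 5.63 = 32.32
6. 1.0(22.66) = 22.66
Maximum is from combination 3.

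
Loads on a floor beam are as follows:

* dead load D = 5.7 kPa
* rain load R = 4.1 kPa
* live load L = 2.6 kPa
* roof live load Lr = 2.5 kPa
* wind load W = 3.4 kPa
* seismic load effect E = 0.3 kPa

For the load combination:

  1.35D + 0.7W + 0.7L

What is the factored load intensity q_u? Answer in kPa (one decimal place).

1.35(5.7) + 0.7(3.4) + 0.7(2.6) = 7.7 + 2.4 + 1.8 = 11.9
q_u = 11.9 kPa.

11.9 kPa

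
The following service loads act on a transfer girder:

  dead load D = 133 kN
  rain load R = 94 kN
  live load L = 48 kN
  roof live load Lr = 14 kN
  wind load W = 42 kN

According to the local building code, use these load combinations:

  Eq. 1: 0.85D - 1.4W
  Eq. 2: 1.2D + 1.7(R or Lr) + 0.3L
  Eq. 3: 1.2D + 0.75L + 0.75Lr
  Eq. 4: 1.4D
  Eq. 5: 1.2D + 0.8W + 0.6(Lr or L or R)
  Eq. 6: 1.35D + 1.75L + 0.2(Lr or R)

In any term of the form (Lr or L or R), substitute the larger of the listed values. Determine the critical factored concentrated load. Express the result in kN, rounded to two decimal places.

(R or Lr) → R = 94 kN; (Lr or L or R) → R = 94 kN; (Lr or R) → R = 94 kN.
Eq. 1: 0.85(133) - 1.4(42) = 54.25
Eq. 2: 1.2(133) + 1.7(94) + 0.3(48) = 333.80
Eq. 3: 1.2(133) + 0.75(48) + 0.75(14) = 206.10
Eq. 4: 1.4(133) = 186.20
Eq. 5: 1.2(133) + 0.8(42) + 0.6(94) = 249.60
Eq. 6: 1.35(133) + 1.75(48) + 0.2(94) = 282.35
Maximum is from combination 2.

333.80 kN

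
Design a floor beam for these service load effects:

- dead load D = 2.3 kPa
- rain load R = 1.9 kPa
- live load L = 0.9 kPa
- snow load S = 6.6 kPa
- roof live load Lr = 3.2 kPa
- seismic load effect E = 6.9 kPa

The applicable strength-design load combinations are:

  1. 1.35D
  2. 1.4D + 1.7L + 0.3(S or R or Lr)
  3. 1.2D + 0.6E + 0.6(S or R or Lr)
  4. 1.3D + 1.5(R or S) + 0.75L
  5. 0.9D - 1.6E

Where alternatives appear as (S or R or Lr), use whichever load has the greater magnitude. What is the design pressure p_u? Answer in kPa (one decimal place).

(S or R or Lr) → S = 6.6 kPa; (R or S) → S = 6.6 kPa.
1. 1.35(2.3) = 3.1
2. 1.4(2.3) + 1.7(0.9) + 0.3(6.6) = 6.7
3. 1.2(2.3) + 0.6(6.9) + 0.6(6.6) = 10.9
4. 1.3(2.3) + 1.5(6.6) + 0.75(0.9) = 13.6
5. 0.9(2.3) - 1.6(6.9) = -9.0
Combination 4 governs: p_u = 13.6 kPa.

13.6 kPa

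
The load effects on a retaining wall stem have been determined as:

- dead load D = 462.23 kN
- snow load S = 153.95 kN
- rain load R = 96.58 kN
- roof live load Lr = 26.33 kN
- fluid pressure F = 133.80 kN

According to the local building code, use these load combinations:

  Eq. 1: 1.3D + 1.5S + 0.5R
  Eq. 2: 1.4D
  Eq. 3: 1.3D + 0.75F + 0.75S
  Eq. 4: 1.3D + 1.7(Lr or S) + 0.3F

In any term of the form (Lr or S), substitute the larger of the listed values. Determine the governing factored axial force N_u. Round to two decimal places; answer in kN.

902.75 kN

(Lr or S) → S = 153.95 kN.
Eq. 1: 1.3(462.23) + 1.5(153.95) + 0.5(96.58) = 880.11
Eq. 2: 1.4(462.23) = 647.12
Eq. 3: 1.3(462.23) + 0.75(133.80) + 0.75(153.95) = 600.90 + 100.35 + 115.46 = 816.71
Eq. 4: 1.3(462.23) + 1.7(153.95) + 0.3(133.80) = 902.75
The controlling combination is 4, giving 902.75 kN.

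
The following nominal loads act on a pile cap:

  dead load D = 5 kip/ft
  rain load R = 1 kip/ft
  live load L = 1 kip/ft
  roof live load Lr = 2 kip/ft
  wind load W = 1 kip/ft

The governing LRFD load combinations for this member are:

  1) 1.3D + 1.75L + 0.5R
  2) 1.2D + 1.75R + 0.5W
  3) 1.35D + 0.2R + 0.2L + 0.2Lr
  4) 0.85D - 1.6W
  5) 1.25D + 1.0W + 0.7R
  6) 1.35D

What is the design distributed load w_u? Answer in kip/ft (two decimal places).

8.75 kip/ft

1) 1.3(5) + 1.75(1) + 0.5(1) = 6.50 + 1.75 + 0.50 = 8.75
2) 1.2(5) + 1.75(1) + 0.5(1) = 6.00 + 1.75 + 0.50 = 8.25
3) 1.35(5) + 0.2(1) + 0.2(1) + 0.2(2) = 6.75 + 0.20 + 0.20 + 0.40 = 7.55
4) 0.85(5) - 1.6(1) = 4.25 - 1.60 = 2.65
5) 1.25(5) + 1.0(1) + 0.7(1) = 6.25 + 1.00 + 0.70 = 7.95
6) 1.35(5) = 6.75
Combination 1 governs: w_u = 8.75 kip/ft.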